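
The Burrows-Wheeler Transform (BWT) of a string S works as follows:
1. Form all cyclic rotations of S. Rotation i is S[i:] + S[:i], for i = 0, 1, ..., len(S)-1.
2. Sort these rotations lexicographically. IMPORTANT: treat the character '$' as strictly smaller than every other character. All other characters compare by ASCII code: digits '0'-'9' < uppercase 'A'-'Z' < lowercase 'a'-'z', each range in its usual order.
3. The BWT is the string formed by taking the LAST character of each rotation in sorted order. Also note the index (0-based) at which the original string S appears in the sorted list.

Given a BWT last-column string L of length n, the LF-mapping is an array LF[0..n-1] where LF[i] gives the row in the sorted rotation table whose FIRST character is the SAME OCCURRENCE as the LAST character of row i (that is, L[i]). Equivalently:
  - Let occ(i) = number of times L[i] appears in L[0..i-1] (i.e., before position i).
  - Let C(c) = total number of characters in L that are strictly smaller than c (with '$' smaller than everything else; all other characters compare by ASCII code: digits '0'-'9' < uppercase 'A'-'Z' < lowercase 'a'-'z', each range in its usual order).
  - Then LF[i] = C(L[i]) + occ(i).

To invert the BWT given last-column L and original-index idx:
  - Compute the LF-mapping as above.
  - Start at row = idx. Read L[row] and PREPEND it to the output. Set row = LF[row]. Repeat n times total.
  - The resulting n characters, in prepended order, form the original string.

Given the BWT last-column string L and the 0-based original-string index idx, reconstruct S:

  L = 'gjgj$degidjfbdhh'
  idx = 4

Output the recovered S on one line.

LF mapping: 7 13 8 14 0 2 5 9 12 3 15 6 1 4 10 11
Walk LF starting at row 4, prepending L[row]:
  step 1: row=4, L[4]='$', prepend. Next row=LF[4]=0
  step 2: row=0, L[0]='g', prepend. Next row=LF[0]=7
  step 3: row=7, L[7]='g', prepend. Next row=LF[7]=9
  step 4: row=9, L[9]='d', prepend. Next row=LF[9]=3
  step 5: row=3, L[3]='j', prepend. Next row=LF[3]=14
  step 6: row=14, L[14]='h', prepend. Next row=LF[14]=10
  step 7: row=10, L[10]='j', prepend. Next row=LF[10]=15
  step 8: row=15, L[15]='h', prepend. Next row=LF[15]=11
  step 9: row=11, L[11]='f', prepend. Next row=LF[11]=6
  step 10: row=6, L[6]='e', prepend. Next row=LF[6]=5
  step 11: row=5, L[5]='d', prepend. Next row=LF[5]=2
  step 12: row=2, L[2]='g', prepend. Next row=LF[2]=8
  step 13: row=8, L[8]='i', prepend. Next row=LF[8]=12
  step 14: row=12, L[12]='b', prepend. Next row=LF[12]=1
  step 15: row=1, L[1]='j', prepend. Next row=LF[1]=13
  step 16: row=13, L[13]='d', prepend. Next row=LF[13]=4
Reversed output: djbigdefhjhjdgg$

Answer: djbigdefhjhjdgg$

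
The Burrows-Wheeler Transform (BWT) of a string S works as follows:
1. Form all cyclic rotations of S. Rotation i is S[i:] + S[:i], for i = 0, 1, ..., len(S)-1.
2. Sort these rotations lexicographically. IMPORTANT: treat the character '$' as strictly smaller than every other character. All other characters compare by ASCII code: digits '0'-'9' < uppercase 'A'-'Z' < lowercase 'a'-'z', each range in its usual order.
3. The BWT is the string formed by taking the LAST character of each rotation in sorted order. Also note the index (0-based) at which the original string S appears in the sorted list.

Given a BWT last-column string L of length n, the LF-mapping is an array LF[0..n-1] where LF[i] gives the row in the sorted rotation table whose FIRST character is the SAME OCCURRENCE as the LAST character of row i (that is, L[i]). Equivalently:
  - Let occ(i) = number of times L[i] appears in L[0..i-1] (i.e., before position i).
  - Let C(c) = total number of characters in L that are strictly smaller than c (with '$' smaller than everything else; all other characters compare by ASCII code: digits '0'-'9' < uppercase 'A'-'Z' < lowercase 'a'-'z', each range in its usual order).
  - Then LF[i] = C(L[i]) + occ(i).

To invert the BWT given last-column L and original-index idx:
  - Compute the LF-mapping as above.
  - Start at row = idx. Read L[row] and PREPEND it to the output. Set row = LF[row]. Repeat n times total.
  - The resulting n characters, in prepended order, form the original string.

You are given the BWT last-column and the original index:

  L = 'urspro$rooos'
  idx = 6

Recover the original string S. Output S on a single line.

LF mapping: 11 6 9 5 7 1 0 8 2 3 4 10
Walk LF starting at row 6, prepending L[row]:
  step 1: row=6, L[6]='$', prepend. Next row=LF[6]=0
  step 2: row=0, L[0]='u', prepend. Next row=LF[0]=11
  step 3: row=11, L[11]='s', prepend. Next row=LF[11]=10
  step 4: row=10, L[10]='o', prepend. Next row=LF[10]=4
  step 5: row=4, L[4]='r', prepend. Next row=LF[4]=7
  step 6: row=7, L[7]='r', prepend. Next row=LF[7]=8
  step 7: row=8, L[8]='o', prepend. Next row=LF[8]=2
  step 8: row=2, L[2]='s', prepend. Next row=LF[2]=9
  step 9: row=9, L[9]='o', prepend. Next row=LF[9]=3
  step 10: row=3, L[3]='p', prepend. Next row=LF[3]=5
  step 11: row=5, L[5]='o', prepend. Next row=LF[5]=1
  step 12: row=1, L[1]='r', prepend. Next row=LF[1]=6
Reversed output: roposorrosu$

Answer: roposorrosu$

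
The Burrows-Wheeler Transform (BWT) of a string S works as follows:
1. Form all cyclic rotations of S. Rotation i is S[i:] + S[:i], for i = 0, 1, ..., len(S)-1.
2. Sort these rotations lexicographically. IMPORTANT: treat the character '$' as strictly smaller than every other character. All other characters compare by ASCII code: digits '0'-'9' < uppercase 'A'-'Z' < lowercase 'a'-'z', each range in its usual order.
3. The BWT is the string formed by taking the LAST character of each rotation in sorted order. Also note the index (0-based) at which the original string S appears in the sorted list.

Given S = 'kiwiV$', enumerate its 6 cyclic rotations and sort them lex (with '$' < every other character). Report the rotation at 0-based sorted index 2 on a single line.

All 6 rotations (rotation i = S[i:]+S[:i]):
  rot[0] = kiwiV$
  rot[1] = iwiV$k
  rot[2] = wiV$ki
  rot[3] = iV$kiw
  rot[4] = V$kiwi
  rot[5] = $kiwiV
Sorted (with $ < everything):
  sorted[0] = $kiwiV
  sorted[1] = V$kiwi
  sorted[2] = iV$kiw
  sorted[3] = iwiV$k
  sorted[4] = kiwiV$
  sorted[5] = wiV$ki
sorted[2] = iV$kiw

Answer: iV$kiw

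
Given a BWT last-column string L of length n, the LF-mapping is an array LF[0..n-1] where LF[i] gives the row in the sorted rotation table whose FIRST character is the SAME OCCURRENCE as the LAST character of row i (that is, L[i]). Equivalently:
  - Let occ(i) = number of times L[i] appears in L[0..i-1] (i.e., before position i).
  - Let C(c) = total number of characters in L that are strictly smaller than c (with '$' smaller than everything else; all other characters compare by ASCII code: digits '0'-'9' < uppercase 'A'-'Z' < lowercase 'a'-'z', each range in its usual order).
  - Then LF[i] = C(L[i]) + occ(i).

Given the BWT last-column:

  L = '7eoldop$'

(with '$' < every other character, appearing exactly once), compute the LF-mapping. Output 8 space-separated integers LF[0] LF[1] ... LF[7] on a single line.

Answer: 1 3 5 4 2 6 7 0

Derivation:
Char counts: '$':1, '7':1, 'd':1, 'e':1, 'l':1, 'o':2, 'p':1
C (first-col start): C('$')=0, C('7')=1, C('d')=2, C('e')=3, C('l')=4, C('o')=5, C('p')=7
L[0]='7': occ=0, LF[0]=C('7')+0=1+0=1
L[1]='e': occ=0, LF[1]=C('e')+0=3+0=3
L[2]='o': occ=0, LF[2]=C('o')+0=5+0=5
L[3]='l': occ=0, LF[3]=C('l')+0=4+0=4
L[4]='d': occ=0, LF[4]=C('d')+0=2+0=2
L[5]='o': occ=1, LF[5]=C('o')+1=5+1=6
L[6]='p': occ=0, LF[6]=C('p')+0=7+0=7
L[7]='$': occ=0, LF[7]=C('$')+0=0+0=0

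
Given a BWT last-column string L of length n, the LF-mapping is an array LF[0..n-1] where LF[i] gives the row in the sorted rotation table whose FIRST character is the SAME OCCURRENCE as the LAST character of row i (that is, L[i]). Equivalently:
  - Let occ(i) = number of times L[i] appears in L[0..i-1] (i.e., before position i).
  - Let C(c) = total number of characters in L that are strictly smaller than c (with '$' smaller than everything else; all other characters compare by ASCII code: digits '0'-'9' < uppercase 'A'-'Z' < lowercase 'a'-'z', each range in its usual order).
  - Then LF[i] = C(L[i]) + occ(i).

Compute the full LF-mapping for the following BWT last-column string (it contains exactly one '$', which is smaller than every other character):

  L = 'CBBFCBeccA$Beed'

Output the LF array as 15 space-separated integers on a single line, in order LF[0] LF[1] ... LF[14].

Char counts: '$':1, 'A':1, 'B':4, 'C':2, 'F':1, 'c':2, 'd':1, 'e':3
C (first-col start): C('$')=0, C('A')=1, C('B')=2, C('C')=6, C('F')=8, C('c')=9, C('d')=11, C('e')=12
L[0]='C': occ=0, LF[0]=C('C')+0=6+0=6
L[1]='B': occ=0, LF[1]=C('B')+0=2+0=2
L[2]='B': occ=1, LF[2]=C('B')+1=2+1=3
L[3]='F': occ=0, LF[3]=C('F')+0=8+0=8
L[4]='C': occ=1, LF[4]=C('C')+1=6+1=7
L[5]='B': occ=2, LF[5]=C('B')+2=2+2=4
L[6]='e': occ=0, LF[6]=C('e')+0=12+0=12
L[7]='c': occ=0, LF[7]=C('c')+0=9+0=9
L[8]='c': occ=1, LF[8]=C('c')+1=9+1=10
L[9]='A': occ=0, LF[9]=C('A')+0=1+0=1
L[10]='$': occ=0, LF[10]=C('$')+0=0+0=0
L[11]='B': occ=3, LF[11]=C('B')+3=2+3=5
L[12]='e': occ=1, LF[12]=C('e')+1=12+1=13
L[13]='e': occ=2, LF[13]=C('e')+2=12+2=14
L[14]='d': occ=0, LF[14]=C('d')+0=11+0=11

Answer: 6 2 3 8 7 4 12 9 10 1 0 5 13 14 11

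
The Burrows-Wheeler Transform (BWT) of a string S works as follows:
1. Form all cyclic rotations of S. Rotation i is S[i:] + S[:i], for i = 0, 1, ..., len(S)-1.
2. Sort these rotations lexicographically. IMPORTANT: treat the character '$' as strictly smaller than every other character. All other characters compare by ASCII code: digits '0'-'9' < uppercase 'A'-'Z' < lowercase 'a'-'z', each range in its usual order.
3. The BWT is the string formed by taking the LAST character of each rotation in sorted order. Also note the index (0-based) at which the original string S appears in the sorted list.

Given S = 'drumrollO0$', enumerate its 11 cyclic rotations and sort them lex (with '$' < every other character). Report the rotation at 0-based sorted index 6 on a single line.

Answer: mrollO0$dru

Derivation:
All 11 rotations (rotation i = S[i:]+S[:i]):
  rot[0] = drumrollO0$
  rot[1] = rumrollO0$d
  rot[2] = umrollO0$dr
  rot[3] = mrollO0$dru
  rot[4] = rollO0$drum
  rot[5] = ollO0$drumr
  rot[6] = llO0$drumro
  rot[7] = lO0$drumrol
  rot[8] = O0$drumroll
  rot[9] = 0$drumrollO
  rot[10] = $drumrollO0
Sorted (with $ < everything):
  sorted[0] = $drumrollO0
  sorted[1] = 0$drumrollO
  sorted[2] = O0$drumroll
  sorted[3] = drumrollO0$
  sorted[4] = lO0$drumrol
  sorted[5] = llO0$drumro
  sorted[6] = mrollO0$dru
  sorted[7] = ollO0$drumr
  sorted[8] = rollO0$drum
  sorted[9] = rumrollO0$d
  sorted[10] = umrollO0$dr
sorted[6] = mrollO0$dru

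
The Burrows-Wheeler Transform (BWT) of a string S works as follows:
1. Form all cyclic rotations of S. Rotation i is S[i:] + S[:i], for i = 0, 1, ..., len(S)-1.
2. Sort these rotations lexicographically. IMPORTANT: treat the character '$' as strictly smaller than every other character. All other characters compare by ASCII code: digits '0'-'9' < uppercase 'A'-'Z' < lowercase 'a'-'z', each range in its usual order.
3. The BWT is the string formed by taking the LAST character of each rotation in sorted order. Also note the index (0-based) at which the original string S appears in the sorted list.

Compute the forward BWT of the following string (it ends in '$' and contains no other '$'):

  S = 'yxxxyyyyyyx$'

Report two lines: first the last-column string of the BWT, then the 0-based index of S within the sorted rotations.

Answer: xyyxxy$yyyyx
6

Derivation:
All 12 rotations (rotation i = S[i:]+S[:i]):
  rot[0] = yxxxyyyyyyx$
  rot[1] = xxxyyyyyyx$y
  rot[2] = xxyyyyyyx$yx
  rot[3] = xyyyyyyx$yxx
  rot[4] = yyyyyyx$yxxx
  rot[5] = yyyyyx$yxxxy
  rot[6] = yyyyx$yxxxyy
  rot[7] = yyyx$yxxxyyy
  rot[8] = yyx$yxxxyyyy
  rot[9] = yx$yxxxyyyyy
  rot[10] = x$yxxxyyyyyy
  rot[11] = $yxxxyyyyyyx
Sorted (with $ < everything):
  sorted[0] = $yxxxyyyyyyx  (last char: 'x')
  sorted[1] = x$yxxxyyyyyy  (last char: 'y')
  sorted[2] = xxxyyyyyyx$y  (last char: 'y')
  sorted[3] = xxyyyyyyx$yx  (last char: 'x')
  sorted[4] = xyyyyyyx$yxx  (last char: 'x')
  sorted[5] = yx$yxxxyyyyy  (last char: 'y')
  sorted[6] = yxxxyyyyyyx$  (last char: '$')
  sorted[7] = yyx$yxxxyyyy  (last char: 'y')
  sorted[8] = yyyx$yxxxyyy  (last char: 'y')
  sorted[9] = yyyyx$yxxxyy  (last char: 'y')
  sorted[10] = yyyyyx$yxxxy  (last char: 'y')
  sorted[11] = yyyyyyx$yxxx  (last char: 'x')
Last column: xyyxxy$yyyyx
Original string S is at sorted index 6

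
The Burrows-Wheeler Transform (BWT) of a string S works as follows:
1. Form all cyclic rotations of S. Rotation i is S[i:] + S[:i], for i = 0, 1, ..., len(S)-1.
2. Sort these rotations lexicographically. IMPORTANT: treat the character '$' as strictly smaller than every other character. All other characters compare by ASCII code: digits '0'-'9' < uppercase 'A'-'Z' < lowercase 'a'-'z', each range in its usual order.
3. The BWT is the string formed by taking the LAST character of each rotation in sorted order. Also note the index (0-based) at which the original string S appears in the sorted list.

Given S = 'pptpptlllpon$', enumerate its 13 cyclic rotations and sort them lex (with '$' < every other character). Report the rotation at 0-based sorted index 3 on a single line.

Answer: lpon$pptpptll

Derivation:
All 13 rotations (rotation i = S[i:]+S[:i]):
  rot[0] = pptpptlllpon$
  rot[1] = ptpptlllpon$p
  rot[2] = tpptlllpon$pp
  rot[3] = pptlllpon$ppt
  rot[4] = ptlllpon$pptp
  rot[5] = tlllpon$pptpp
  rot[6] = lllpon$pptppt
  rot[7] = llpon$pptpptl
  rot[8] = lpon$pptpptll
  rot[9] = pon$pptpptlll
  rot[10] = on$pptpptlllp
  rot[11] = n$pptpptlllpo
  rot[12] = $pptpptlllpon
Sorted (with $ < everything):
  sorted[0] = $pptpptlllpon
  sorted[1] = lllpon$pptppt
  sorted[2] = llpon$pptpptl
  sorted[3] = lpon$pptpptll
  sorted[4] = n$pptpptlllpo
  sorted[5] = on$pptpptlllp
  sorted[6] = pon$pptpptlll
  sorted[7] = pptlllpon$ppt
  sorted[8] = pptpptlllpon$
  sorted[9] = ptlllpon$pptp
  sorted[10] = ptpptlllpon$p
  sorted[11] = tlllpon$pptpp
  sorted[12] = tpptlllpon$pp
sorted[3] = lpon$pptpptll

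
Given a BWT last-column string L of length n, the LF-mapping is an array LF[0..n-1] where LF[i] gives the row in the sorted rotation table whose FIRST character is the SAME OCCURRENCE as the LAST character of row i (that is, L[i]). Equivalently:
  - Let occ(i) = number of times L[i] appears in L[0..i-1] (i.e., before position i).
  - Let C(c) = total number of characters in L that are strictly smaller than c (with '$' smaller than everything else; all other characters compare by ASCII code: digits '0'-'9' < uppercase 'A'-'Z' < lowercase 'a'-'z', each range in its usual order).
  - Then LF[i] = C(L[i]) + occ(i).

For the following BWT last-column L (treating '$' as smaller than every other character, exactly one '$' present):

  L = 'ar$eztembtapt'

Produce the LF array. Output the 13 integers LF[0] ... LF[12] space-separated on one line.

Answer: 1 8 0 4 12 9 5 6 3 10 2 7 11

Derivation:
Char counts: '$':1, 'a':2, 'b':1, 'e':2, 'm':1, 'p':1, 'r':1, 't':3, 'z':1
C (first-col start): C('$')=0, C('a')=1, C('b')=3, C('e')=4, C('m')=6, C('p')=7, C('r')=8, C('t')=9, C('z')=12
L[0]='a': occ=0, LF[0]=C('a')+0=1+0=1
L[1]='r': occ=0, LF[1]=C('r')+0=8+0=8
L[2]='$': occ=0, LF[2]=C('$')+0=0+0=0
L[3]='e': occ=0, LF[3]=C('e')+0=4+0=4
L[4]='z': occ=0, LF[4]=C('z')+0=12+0=12
L[5]='t': occ=0, LF[5]=C('t')+0=9+0=9
L[6]='e': occ=1, LF[6]=C('e')+1=4+1=5
L[7]='m': occ=0, LF[7]=C('m')+0=6+0=6
L[8]='b': occ=0, LF[8]=C('b')+0=3+0=3
L[9]='t': occ=1, LF[9]=C('t')+1=9+1=10
L[10]='a': occ=1, LF[10]=C('a')+1=1+1=2
L[11]='p': occ=0, LF[11]=C('p')+0=7+0=7
L[12]='t': occ=2, LF[12]=C('t')+2=9+2=11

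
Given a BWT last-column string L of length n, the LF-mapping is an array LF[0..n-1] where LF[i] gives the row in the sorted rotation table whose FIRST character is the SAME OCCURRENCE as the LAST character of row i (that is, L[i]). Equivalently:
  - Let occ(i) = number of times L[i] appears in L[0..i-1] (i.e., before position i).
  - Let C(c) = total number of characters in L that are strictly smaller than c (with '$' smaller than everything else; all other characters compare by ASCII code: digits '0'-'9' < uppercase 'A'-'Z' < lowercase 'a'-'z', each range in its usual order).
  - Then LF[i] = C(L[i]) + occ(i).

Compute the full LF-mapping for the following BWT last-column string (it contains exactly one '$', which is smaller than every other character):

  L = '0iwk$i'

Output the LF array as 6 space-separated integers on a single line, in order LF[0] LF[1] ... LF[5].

Answer: 1 2 5 4 0 3

Derivation:
Char counts: '$':1, '0':1, 'i':2, 'k':1, 'w':1
C (first-col start): C('$')=0, C('0')=1, C('i')=2, C('k')=4, C('w')=5
L[0]='0': occ=0, LF[0]=C('0')+0=1+0=1
L[1]='i': occ=0, LF[1]=C('i')+0=2+0=2
L[2]='w': occ=0, LF[2]=C('w')+0=5+0=5
L[3]='k': occ=0, LF[3]=C('k')+0=4+0=4
L[4]='$': occ=0, LF[4]=C('$')+0=0+0=0
L[5]='i': occ=1, LF[5]=C('i')+1=2+1=3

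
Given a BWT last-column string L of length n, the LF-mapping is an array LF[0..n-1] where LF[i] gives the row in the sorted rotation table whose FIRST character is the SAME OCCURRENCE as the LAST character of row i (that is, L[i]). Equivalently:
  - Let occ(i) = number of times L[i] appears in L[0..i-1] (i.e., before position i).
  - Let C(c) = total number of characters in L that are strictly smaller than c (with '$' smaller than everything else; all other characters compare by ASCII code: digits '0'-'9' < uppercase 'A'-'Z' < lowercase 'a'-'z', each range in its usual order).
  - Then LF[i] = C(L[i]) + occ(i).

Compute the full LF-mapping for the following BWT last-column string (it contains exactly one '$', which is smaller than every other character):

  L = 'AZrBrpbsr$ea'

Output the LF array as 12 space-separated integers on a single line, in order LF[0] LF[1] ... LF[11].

Char counts: '$':1, 'A':1, 'B':1, 'Z':1, 'a':1, 'b':1, 'e':1, 'p':1, 'r':3, 's':1
C (first-col start): C('$')=0, C('A')=1, C('B')=2, C('Z')=3, C('a')=4, C('b')=5, C('e')=6, C('p')=7, C('r')=8, C('s')=11
L[0]='A': occ=0, LF[0]=C('A')+0=1+0=1
L[1]='Z': occ=0, LF[1]=C('Z')+0=3+0=3
L[2]='r': occ=0, LF[2]=C('r')+0=8+0=8
L[3]='B': occ=0, LF[3]=C('B')+0=2+0=2
L[4]='r': occ=1, LF[4]=C('r')+1=8+1=9
L[5]='p': occ=0, LF[5]=C('p')+0=7+0=7
L[6]='b': occ=0, LF[6]=C('b')+0=5+0=5
L[7]='s': occ=0, LF[7]=C('s')+0=11+0=11
L[8]='r': occ=2, LF[8]=C('r')+2=8+2=10
L[9]='$': occ=0, LF[9]=C('$')+0=0+0=0
L[10]='e': occ=0, LF[10]=C('e')+0=6+0=6
L[11]='a': occ=0, LF[11]=C('a')+0=4+0=4

Answer: 1 3 8 2 9 7 5 11 10 0 6 4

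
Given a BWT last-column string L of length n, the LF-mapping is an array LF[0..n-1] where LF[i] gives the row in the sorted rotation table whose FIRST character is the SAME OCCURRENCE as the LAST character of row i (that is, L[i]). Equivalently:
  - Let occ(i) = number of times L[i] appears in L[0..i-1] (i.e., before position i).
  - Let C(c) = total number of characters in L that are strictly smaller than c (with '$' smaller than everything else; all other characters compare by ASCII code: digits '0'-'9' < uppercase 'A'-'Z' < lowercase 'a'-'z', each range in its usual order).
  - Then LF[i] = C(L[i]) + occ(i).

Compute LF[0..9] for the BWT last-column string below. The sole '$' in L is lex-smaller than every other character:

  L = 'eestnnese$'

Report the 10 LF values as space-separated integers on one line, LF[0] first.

Char counts: '$':1, 'e':4, 'n':2, 's':2, 't':1
C (first-col start): C('$')=0, C('e')=1, C('n')=5, C('s')=7, C('t')=9
L[0]='e': occ=0, LF[0]=C('e')+0=1+0=1
L[1]='e': occ=1, LF[1]=C('e')+1=1+1=2
L[2]='s': occ=0, LF[2]=C('s')+0=7+0=7
L[3]='t': occ=0, LF[3]=C('t')+0=9+0=9
L[4]='n': occ=0, LF[4]=C('n')+0=5+0=5
L[5]='n': occ=1, LF[5]=C('n')+1=5+1=6
L[6]='e': occ=2, LF[6]=C('e')+2=1+2=3
L[7]='s': occ=1, LF[7]=C('s')+1=7+1=8
L[8]='e': occ=3, LF[8]=C('e')+3=1+3=4
L[9]='$': occ=0, LF[9]=C('$')+0=0+0=0

Answer: 1 2 7 9 5 6 3 8 4 0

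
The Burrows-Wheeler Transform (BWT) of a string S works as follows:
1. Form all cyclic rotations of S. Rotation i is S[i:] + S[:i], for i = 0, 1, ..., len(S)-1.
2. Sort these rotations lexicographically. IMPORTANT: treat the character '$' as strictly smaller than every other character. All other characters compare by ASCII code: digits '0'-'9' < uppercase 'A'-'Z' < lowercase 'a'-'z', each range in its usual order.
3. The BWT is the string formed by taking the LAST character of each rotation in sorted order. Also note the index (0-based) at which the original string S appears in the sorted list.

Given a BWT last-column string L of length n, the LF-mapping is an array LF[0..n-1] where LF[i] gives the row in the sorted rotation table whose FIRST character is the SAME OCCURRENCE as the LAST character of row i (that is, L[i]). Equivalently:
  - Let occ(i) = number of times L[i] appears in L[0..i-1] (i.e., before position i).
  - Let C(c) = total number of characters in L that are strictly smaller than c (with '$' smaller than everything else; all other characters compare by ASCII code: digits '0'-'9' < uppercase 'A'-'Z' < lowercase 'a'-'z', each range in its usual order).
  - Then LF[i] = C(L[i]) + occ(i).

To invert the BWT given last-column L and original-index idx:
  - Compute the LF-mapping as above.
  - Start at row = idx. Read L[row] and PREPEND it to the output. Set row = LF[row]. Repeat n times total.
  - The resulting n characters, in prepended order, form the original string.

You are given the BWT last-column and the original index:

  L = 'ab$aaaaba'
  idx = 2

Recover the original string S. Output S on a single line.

LF mapping: 1 7 0 2 3 4 5 8 6
Walk LF starting at row 2, prepending L[row]:
  step 1: row=2, L[2]='$', prepend. Next row=LF[2]=0
  step 2: row=0, L[0]='a', prepend. Next row=LF[0]=1
  step 3: row=1, L[1]='b', prepend. Next row=LF[1]=7
  step 4: row=7, L[7]='b', prepend. Next row=LF[7]=8
  step 5: row=8, L[8]='a', prepend. Next row=LF[8]=6
  step 6: row=6, L[6]='a', prepend. Next row=LF[6]=5
  step 7: row=5, L[5]='a', prepend. Next row=LF[5]=4
  step 8: row=4, L[4]='a', prepend. Next row=LF[4]=3
  step 9: row=3, L[3]='a', prepend. Next row=LF[3]=2
Reversed output: aaaaabba$

Answer: aaaaabba$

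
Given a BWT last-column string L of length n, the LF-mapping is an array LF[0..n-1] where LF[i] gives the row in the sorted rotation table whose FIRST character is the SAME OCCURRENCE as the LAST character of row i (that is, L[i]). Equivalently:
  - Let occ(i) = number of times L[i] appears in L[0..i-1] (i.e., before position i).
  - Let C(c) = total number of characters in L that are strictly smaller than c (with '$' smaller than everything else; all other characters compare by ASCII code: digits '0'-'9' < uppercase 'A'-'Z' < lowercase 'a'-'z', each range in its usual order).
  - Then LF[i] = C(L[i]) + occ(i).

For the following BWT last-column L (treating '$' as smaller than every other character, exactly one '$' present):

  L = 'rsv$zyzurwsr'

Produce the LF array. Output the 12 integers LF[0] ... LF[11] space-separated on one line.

Char counts: '$':1, 'r':3, 's':2, 'u':1, 'v':1, 'w':1, 'y':1, 'z':2
C (first-col start): C('$')=0, C('r')=1, C('s')=4, C('u')=6, C('v')=7, C('w')=8, C('y')=9, C('z')=10
L[0]='r': occ=0, LF[0]=C('r')+0=1+0=1
L[1]='s': occ=0, LF[1]=C('s')+0=4+0=4
L[2]='v': occ=0, LF[2]=C('v')+0=7+0=7
L[3]='$': occ=0, LF[3]=C('$')+0=0+0=0
L[4]='z': occ=0, LF[4]=C('z')+0=10+0=10
L[5]='y': occ=0, LF[5]=C('y')+0=9+0=9
L[6]='z': occ=1, LF[6]=C('z')+1=10+1=11
L[7]='u': occ=0, LF[7]=C('u')+0=6+0=6
L[8]='r': occ=1, LF[8]=C('r')+1=1+1=2
L[9]='w': occ=0, LF[9]=C('w')+0=8+0=8
L[10]='s': occ=1, LF[10]=C('s')+1=4+1=5
L[11]='r': occ=2, LF[11]=C('r')+2=1+2=3

Answer: 1 4 7 0 10 9 11 6 2 8 5 3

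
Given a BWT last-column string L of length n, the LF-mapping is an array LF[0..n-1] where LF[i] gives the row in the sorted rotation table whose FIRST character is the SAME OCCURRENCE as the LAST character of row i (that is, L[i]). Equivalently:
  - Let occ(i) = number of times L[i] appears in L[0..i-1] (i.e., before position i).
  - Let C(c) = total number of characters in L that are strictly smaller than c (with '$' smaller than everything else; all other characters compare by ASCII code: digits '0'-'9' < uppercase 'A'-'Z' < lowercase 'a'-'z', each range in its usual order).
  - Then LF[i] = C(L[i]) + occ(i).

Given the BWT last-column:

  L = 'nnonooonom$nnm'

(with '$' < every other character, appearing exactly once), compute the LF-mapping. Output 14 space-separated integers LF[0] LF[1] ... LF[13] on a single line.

Answer: 3 4 9 5 10 11 12 6 13 1 0 7 8 2

Derivation:
Char counts: '$':1, 'm':2, 'n':6, 'o':5
C (first-col start): C('$')=0, C('m')=1, C('n')=3, C('o')=9
L[0]='n': occ=0, LF[0]=C('n')+0=3+0=3
L[1]='n': occ=1, LF[1]=C('n')+1=3+1=4
L[2]='o': occ=0, LF[2]=C('o')+0=9+0=9
L[3]='n': occ=2, LF[3]=C('n')+2=3+2=5
L[4]='o': occ=1, LF[4]=C('o')+1=9+1=10
L[5]='o': occ=2, LF[5]=C('o')+2=9+2=11
L[6]='o': occ=3, LF[6]=C('o')+3=9+3=12
L[7]='n': occ=3, LF[7]=C('n')+3=3+3=6
L[8]='o': occ=4, LF[8]=C('o')+4=9+4=13
L[9]='m': occ=0, LF[9]=C('m')+0=1+0=1
L[10]='$': occ=0, LF[10]=C('$')+0=0+0=0
L[11]='n': occ=4, LF[11]=C('n')+4=3+4=7
L[12]='n': occ=5, LF[12]=C('n')+5=3+5=8
L[13]='m': occ=1, LF[13]=C('m')+1=1+1=2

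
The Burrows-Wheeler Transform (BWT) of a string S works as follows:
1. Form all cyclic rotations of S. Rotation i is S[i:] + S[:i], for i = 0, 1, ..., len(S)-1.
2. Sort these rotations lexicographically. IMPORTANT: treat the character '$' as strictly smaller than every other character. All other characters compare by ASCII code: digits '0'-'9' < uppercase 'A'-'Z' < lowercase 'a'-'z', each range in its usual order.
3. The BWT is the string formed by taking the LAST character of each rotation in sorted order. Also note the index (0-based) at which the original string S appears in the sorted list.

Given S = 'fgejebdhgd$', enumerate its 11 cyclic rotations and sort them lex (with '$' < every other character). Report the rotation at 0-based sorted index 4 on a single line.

Answer: ebdhgd$fgej

Derivation:
All 11 rotations (rotation i = S[i:]+S[:i]):
  rot[0] = fgejebdhgd$
  rot[1] = gejebdhgd$f
  rot[2] = ejebdhgd$fg
  rot[3] = jebdhgd$fge
  rot[4] = ebdhgd$fgej
  rot[5] = bdhgd$fgeje
  rot[6] = dhgd$fgejeb
  rot[7] = hgd$fgejebd
  rot[8] = gd$fgejebdh
  rot[9] = d$fgejebdhg
  rot[10] = $fgejebdhgd
Sorted (with $ < everything):
  sorted[0] = $fgejebdhgd
  sorted[1] = bdhgd$fgeje
  sorted[2] = d$fgejebdhg
  sorted[3] = dhgd$fgejeb
  sorted[4] = ebdhgd$fgej
  sorted[5] = ejebdhgd$fg
  sorted[6] = fgejebdhgd$
  sorted[7] = gd$fgejebdh
  sorted[8] = gejebdhgd$f
  sorted[9] = hgd$fgejebd
  sorted[10] = jebdhgd$fge
sorted[4] = ebdhgd$fgej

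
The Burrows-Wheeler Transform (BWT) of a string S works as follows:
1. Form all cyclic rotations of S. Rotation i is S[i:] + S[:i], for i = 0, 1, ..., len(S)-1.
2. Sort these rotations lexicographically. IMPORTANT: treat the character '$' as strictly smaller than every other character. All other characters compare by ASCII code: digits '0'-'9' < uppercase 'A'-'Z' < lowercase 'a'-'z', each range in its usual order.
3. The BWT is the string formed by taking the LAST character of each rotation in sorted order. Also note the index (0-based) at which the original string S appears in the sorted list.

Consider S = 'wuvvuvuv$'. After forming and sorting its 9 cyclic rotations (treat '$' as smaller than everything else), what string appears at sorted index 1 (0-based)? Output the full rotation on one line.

All 9 rotations (rotation i = S[i:]+S[:i]):
  rot[0] = wuvvuvuv$
  rot[1] = uvvuvuv$w
  rot[2] = vvuvuv$wu
  rot[3] = vuvuv$wuv
  rot[4] = uvuv$wuvv
  rot[5] = vuv$wuvvu
  rot[6] = uv$wuvvuv
  rot[7] = v$wuvvuvu
  rot[8] = $wuvvuvuv
Sorted (with $ < everything):
  sorted[0] = $wuvvuvuv
  sorted[1] = uv$wuvvuv
  sorted[2] = uvuv$wuvv
  sorted[3] = uvvuvuv$w
  sorted[4] = v$wuvvuvu
  sorted[5] = vuv$wuvvu
  sorted[6] = vuvuv$wuv
  sorted[7] = vvuvuv$wu
  sorted[8] = wuvvuvuv$
sorted[1] = uv$wuvvuv

Answer: uv$wuvvuv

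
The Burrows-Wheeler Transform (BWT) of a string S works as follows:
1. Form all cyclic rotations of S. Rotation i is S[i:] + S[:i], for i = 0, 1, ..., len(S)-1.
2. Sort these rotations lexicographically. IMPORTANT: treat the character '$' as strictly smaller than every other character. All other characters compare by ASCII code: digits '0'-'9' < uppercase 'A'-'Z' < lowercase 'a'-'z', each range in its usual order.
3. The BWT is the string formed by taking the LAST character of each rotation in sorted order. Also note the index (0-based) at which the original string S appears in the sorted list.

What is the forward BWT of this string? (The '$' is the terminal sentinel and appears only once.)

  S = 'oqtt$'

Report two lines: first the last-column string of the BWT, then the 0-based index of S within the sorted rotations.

Answer: t$otq
1

Derivation:
All 5 rotations (rotation i = S[i:]+S[:i]):
  rot[0] = oqtt$
  rot[1] = qtt$o
  rot[2] = tt$oq
  rot[3] = t$oqt
  rot[4] = $oqtt
Sorted (with $ < everything):
  sorted[0] = $oqtt  (last char: 't')
  sorted[1] = oqtt$  (last char: '$')
  sorted[2] = qtt$o  (last char: 'o')
  sorted[3] = t$oqt  (last char: 't')
  sorted[4] = tt$oq  (last char: 'q')
Last column: t$otq
Original string S is at sorted index 1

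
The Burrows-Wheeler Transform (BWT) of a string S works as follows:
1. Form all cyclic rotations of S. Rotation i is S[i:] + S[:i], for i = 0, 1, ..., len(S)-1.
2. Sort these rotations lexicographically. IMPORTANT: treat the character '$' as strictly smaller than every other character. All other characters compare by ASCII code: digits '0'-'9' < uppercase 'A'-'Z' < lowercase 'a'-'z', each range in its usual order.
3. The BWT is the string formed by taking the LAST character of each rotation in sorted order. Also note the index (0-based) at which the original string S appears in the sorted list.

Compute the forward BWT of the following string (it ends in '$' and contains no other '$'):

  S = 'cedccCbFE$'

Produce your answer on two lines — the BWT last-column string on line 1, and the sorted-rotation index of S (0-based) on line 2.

Answer: EcFbCcd$ec
7

Derivation:
All 10 rotations (rotation i = S[i:]+S[:i]):
  rot[0] = cedccCbFE$
  rot[1] = edccCbFE$c
  rot[2] = dccCbFE$ce
  rot[3] = ccCbFE$ced
  rot[4] = cCbFE$cedc
  rot[5] = CbFE$cedcc
  rot[6] = bFE$cedccC
  rot[7] = FE$cedccCb
  rot[8] = E$cedccCbF
  rot[9] = $cedccCbFE
Sorted (with $ < everything):
  sorted[0] = $cedccCbFE  (last char: 'E')
  sorted[1] = CbFE$cedcc  (last char: 'c')
  sorted[2] = E$cedccCbF  (last char: 'F')
  sorted[3] = FE$cedccCb  (last char: 'b')
  sorted[4] = bFE$cedccC  (last char: 'C')
  sorted[5] = cCbFE$cedc  (last char: 'c')
  sorted[6] = ccCbFE$ced  (last char: 'd')
  sorted[7] = cedccCbFE$  (last char: '$')
  sorted[8] = dccCbFE$ce  (last char: 'e')
  sorted[9] = edccCbFE$c  (last char: 'c')
Last column: EcFbCcd$ec
Original string S is at sorted index 7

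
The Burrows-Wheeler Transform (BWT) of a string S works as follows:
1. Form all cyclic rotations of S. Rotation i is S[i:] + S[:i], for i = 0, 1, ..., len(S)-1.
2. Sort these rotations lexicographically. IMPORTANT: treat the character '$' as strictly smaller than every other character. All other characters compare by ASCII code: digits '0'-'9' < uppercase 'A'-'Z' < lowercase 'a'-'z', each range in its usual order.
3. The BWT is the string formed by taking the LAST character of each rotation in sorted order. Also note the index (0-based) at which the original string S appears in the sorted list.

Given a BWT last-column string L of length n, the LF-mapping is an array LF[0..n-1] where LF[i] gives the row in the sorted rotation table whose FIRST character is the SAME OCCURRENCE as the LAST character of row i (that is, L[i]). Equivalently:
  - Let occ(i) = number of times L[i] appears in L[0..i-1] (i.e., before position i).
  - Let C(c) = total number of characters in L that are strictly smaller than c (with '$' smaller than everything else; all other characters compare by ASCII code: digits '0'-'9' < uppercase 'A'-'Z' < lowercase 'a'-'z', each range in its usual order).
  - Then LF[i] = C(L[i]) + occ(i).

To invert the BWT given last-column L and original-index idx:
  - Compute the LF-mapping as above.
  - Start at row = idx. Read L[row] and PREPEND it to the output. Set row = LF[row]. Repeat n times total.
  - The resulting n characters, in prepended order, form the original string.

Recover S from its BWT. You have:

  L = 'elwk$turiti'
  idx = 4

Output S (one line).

Answer: kiwiturtle$

Derivation:
LF mapping: 1 5 10 4 0 7 9 6 2 8 3
Walk LF starting at row 4, prepending L[row]:
  step 1: row=4, L[4]='$', prepend. Next row=LF[4]=0
  step 2: row=0, L[0]='e', prepend. Next row=LF[0]=1
  step 3: row=1, L[1]='l', prepend. Next row=LF[1]=5
  step 4: row=5, L[5]='t', prepend. Next row=LF[5]=7
  step 5: row=7, L[7]='r', prepend. Next row=LF[7]=6
  step 6: row=6, L[6]='u', prepend. Next row=LF[6]=9
  step 7: row=9, L[9]='t', prepend. Next row=LF[9]=8
  step 8: row=8, L[8]='i', prepend. Next row=LF[8]=2
  step 9: row=2, L[2]='w', prepend. Next row=LF[2]=10
  step 10: row=10, L[10]='i', prepend. Next row=LF[10]=3
  step 11: row=3, L[3]='k', prepend. Next row=LF[3]=4
Reversed output: kiwiturtle$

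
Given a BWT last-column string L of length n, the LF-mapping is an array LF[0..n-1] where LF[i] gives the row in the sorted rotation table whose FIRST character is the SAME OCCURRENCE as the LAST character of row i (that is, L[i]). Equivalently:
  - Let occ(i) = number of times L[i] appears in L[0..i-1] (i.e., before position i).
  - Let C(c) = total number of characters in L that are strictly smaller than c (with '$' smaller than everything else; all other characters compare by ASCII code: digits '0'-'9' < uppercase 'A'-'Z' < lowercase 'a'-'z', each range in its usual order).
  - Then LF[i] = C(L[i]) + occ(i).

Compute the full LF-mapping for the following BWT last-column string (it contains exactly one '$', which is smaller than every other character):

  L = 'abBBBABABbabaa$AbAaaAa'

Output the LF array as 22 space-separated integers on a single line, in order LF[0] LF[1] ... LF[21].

Char counts: '$':1, 'A':5, 'B':5, 'a':7, 'b':4
C (first-col start): C('$')=0, C('A')=1, C('B')=6, C('a')=11, C('b')=18
L[0]='a': occ=0, LF[0]=C('a')+0=11+0=11
L[1]='b': occ=0, LF[1]=C('b')+0=18+0=18
L[2]='B': occ=0, LF[2]=C('B')+0=6+0=6
L[3]='B': occ=1, LF[3]=C('B')+1=6+1=7
L[4]='B': occ=2, LF[4]=C('B')+2=6+2=8
L[5]='A': occ=0, LF[5]=C('A')+0=1+0=1
L[6]='B': occ=3, LF[6]=C('B')+3=6+3=9
L[7]='A': occ=1, LF[7]=C('A')+1=1+1=2
L[8]='B': occ=4, LF[8]=C('B')+4=6+4=10
L[9]='b': occ=1, LF[9]=C('b')+1=18+1=19
L[10]='a': occ=1, LF[10]=C('a')+1=11+1=12
L[11]='b': occ=2, LF[11]=C('b')+2=18+2=20
L[12]='a': occ=2, LF[12]=C('a')+2=11+2=13
L[13]='a': occ=3, LF[13]=C('a')+3=11+3=14
L[14]='$': occ=0, LF[14]=C('$')+0=0+0=0
L[15]='A': occ=2, LF[15]=C('A')+2=1+2=3
L[16]='b': occ=3, LF[16]=C('b')+3=18+3=21
L[17]='A': occ=3, LF[17]=C('A')+3=1+3=4
L[18]='a': occ=4, LF[18]=C('a')+4=11+4=15
L[19]='a': occ=5, LF[19]=C('a')+5=11+5=16
L[20]='A': occ=4, LF[20]=C('A')+4=1+4=5
L[21]='a': occ=6, LF[21]=C('a')+6=11+6=17

Answer: 11 18 6 7 8 1 9 2 10 19 12 20 13 14 0 3 21 4 15 16 5 17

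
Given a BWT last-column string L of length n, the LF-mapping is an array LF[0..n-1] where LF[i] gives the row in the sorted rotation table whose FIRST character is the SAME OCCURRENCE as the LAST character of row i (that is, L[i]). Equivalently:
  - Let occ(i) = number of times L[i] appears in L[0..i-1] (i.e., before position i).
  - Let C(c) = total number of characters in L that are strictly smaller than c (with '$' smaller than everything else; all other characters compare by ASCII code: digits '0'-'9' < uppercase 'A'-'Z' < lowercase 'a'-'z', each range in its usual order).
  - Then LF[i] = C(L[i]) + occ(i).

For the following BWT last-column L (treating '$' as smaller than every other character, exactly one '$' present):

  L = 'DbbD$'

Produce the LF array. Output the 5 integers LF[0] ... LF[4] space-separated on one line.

Char counts: '$':1, 'D':2, 'b':2
C (first-col start): C('$')=0, C('D')=1, C('b')=3
L[0]='D': occ=0, LF[0]=C('D')+0=1+0=1
L[1]='b': occ=0, LF[1]=C('b')+0=3+0=3
L[2]='b': occ=1, LF[2]=C('b')+1=3+1=4
L[3]='D': occ=1, LF[3]=C('D')+1=1+1=2
L[4]='$': occ=0, LF[4]=C('$')+0=0+0=0

Answer: 1 3 4 2 0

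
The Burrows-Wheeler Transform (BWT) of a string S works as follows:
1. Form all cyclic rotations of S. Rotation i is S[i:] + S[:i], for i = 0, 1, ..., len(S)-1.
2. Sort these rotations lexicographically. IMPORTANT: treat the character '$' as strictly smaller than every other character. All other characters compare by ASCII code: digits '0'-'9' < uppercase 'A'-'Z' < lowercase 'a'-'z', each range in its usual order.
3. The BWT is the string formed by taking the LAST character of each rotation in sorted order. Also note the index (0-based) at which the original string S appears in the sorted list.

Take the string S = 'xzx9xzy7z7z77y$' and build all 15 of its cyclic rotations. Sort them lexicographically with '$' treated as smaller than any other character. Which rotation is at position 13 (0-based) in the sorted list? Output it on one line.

All 15 rotations (rotation i = S[i:]+S[:i]):
  rot[0] = xzx9xzy7z7z77y$
  rot[1] = zx9xzy7z7z77y$x
  rot[2] = x9xzy7z7z77y$xz
  rot[3] = 9xzy7z7z77y$xzx
  rot[4] = xzy7z7z77y$xzx9
  rot[5] = zy7z7z77y$xzx9x
  rot[6] = y7z7z77y$xzx9xz
  rot[7] = 7z7z77y$xzx9xzy
  rot[8] = z7z77y$xzx9xzy7
  rot[9] = 7z77y$xzx9xzy7z
  rot[10] = z77y$xzx9xzy7z7
  rot[11] = 77y$xzx9xzy7z7z
  rot[12] = 7y$xzx9xzy7z7z7
  rot[13] = y$xzx9xzy7z7z77
  rot[14] = $xzx9xzy7z7z77y
Sorted (with $ < everything):
  sorted[0] = $xzx9xzy7z7z77y
  sorted[1] = 77y$xzx9xzy7z7z
  sorted[2] = 7y$xzx9xzy7z7z7
  sorted[3] = 7z77y$xzx9xzy7z
  sorted[4] = 7z7z77y$xzx9xzy
  sorted[5] = 9xzy7z7z77y$xzx
  sorted[6] = x9xzy7z7z77y$xz
  sorted[7] = xzx9xzy7z7z77y$
  sorted[8] = xzy7z7z77y$xzx9
  sorted[9] = y$xzx9xzy7z7z77
  sorted[10] = y7z7z77y$xzx9xz
  sorted[11] = z77y$xzx9xzy7z7
  sorted[12] = z7z77y$xzx9xzy7
  sorted[13] = zx9xzy7z7z77y$x
  sorted[14] = zy7z7z77y$xzx9x
sorted[13] = zx9xzy7z7z77y$x

Answer: zx9xzy7z7z77y$x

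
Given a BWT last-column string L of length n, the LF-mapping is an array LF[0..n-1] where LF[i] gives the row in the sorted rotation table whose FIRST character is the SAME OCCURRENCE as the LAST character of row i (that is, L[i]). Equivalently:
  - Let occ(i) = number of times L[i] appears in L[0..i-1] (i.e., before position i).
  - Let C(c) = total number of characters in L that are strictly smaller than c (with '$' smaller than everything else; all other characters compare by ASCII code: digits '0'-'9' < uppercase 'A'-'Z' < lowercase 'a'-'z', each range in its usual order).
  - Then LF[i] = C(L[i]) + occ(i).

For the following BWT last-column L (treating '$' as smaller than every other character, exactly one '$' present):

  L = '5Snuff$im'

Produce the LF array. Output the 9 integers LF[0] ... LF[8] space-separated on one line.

Answer: 1 2 7 8 3 4 0 5 6

Derivation:
Char counts: '$':1, '5':1, 'S':1, 'f':2, 'i':1, 'm':1, 'n':1, 'u':1
C (first-col start): C('$')=0, C('5')=1, C('S')=2, C('f')=3, C('i')=5, C('m')=6, C('n')=7, C('u')=8
L[0]='5': occ=0, LF[0]=C('5')+0=1+0=1
L[1]='S': occ=0, LF[1]=C('S')+0=2+0=2
L[2]='n': occ=0, LF[2]=C('n')+0=7+0=7
L[3]='u': occ=0, LF[3]=C('u')+0=8+0=8
L[4]='f': occ=0, LF[4]=C('f')+0=3+0=3
L[5]='f': occ=1, LF[5]=C('f')+1=3+1=4
L[6]='$': occ=0, LF[6]=C('$')+0=0+0=0
L[7]='i': occ=0, LF[7]=C('i')+0=5+0=5
L[8]='m': occ=0, LF[8]=C('m')+0=6+0=6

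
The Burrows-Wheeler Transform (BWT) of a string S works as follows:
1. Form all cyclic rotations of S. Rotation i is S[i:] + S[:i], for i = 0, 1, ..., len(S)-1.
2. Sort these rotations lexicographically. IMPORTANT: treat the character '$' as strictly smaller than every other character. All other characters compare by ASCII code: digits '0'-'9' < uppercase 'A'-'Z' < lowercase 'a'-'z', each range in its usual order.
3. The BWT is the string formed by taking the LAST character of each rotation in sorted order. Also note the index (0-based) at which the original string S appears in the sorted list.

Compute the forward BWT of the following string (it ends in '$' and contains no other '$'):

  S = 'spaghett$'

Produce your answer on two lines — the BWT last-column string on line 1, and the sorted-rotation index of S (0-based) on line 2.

Answer: tphags$te
6

Derivation:
All 9 rotations (rotation i = S[i:]+S[:i]):
  rot[0] = spaghett$
  rot[1] = paghett$s
  rot[2] = aghett$sp
  rot[3] = ghett$spa
  rot[4] = hett$spag
  rot[5] = ett$spagh
  rot[6] = tt$spaghe
  rot[7] = t$spaghet
  rot[8] = $spaghett
Sorted (with $ < everything):
  sorted[0] = $spaghett  (last char: 't')
  sorted[1] = aghett$sp  (last char: 'p')
  sorted[2] = ett$spagh  (last char: 'h')
  sorted[3] = ghett$spa  (last char: 'a')
  sorted[4] = hett$spag  (last char: 'g')
  sorted[5] = paghett$s  (last char: 's')
  sorted[6] = spaghett$  (last char: '$')
  sorted[7] = t$spaghet  (last char: 't')
  sorted[8] = tt$spaghe  (last char: 'e')
Last column: tphags$te
Original string S is at sorted index 6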